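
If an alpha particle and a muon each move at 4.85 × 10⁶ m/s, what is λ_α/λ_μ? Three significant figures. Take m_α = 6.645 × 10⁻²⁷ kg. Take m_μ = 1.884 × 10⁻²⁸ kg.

λ_α/λ_μ = 0.0284

At fixed v, p = mv so λ = h/(mv) ∝ 1/m.
λ_α/λ_μ = m_μ/m_α = 1.884 × 10⁻²⁸/6.645 × 10⁻²⁷ = 0.0284.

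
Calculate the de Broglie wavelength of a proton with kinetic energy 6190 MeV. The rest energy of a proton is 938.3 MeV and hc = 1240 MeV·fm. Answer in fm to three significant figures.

Total energy E = KE + m₀c² = 6190 + 938.3 = 7128.3 MeV.
(pc)² = E² − (m₀c²)² = (7128.3)² − (938.3)² = 4.993 × 10⁷ MeV², so pc = 7066 MeV.
λ = hc/(pc) = 1240 MeV·fm / 7066 MeV = 0.175 fm.

λ = 0.175 fm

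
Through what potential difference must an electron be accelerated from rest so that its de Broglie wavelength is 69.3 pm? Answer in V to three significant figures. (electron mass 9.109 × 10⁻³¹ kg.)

p = h/λ = 6.626 × 10⁻³⁴ / 6.930 × 10⁻¹¹ = 9.561 × 10⁻²⁴ kg·m/s.
KE = p²/(2m) = 5.018 × 10⁻¹⁷ J.
V = KE/e = 5.018 × 10⁻¹⁷ / (1.602 × 10⁻¹⁹) = 313 V.

V = 313 V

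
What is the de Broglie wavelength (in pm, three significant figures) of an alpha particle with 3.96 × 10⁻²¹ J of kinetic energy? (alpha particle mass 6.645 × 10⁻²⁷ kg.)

λ = 91.3 pm

p = √(2mKE) = √(2 × 6.645 × 10⁻²⁷ × 3.960 × 10⁻²¹) = 7.255 × 10⁻²⁴ kg·m/s.
λ = h/p = 6.626 × 10⁻³⁴ / 7.255 × 10⁻²⁴ = 9.13 × 10⁻¹¹ m = 91.3 pm.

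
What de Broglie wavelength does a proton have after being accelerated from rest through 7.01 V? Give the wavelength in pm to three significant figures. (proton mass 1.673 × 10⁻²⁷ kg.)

λ = 10.8 pm

KE = eV = 1.602 × 10⁻¹⁹ × 7.010 = 1.123 × 10⁻¹⁸ J.
p = √(2mKE) = √(2 × 1.673 × 10⁻²⁷ × 1.123 × 10⁻¹⁸) = 6.130 × 10⁻²³ kg·m/s.
λ = h/p = 6.626 × 10⁻³⁴ / 6.130 × 10⁻²³ = 1.08 × 10⁻¹¹ m = 10.8 pm.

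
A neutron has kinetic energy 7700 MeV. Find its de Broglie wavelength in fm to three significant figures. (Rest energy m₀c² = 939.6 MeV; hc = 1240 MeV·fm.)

Total energy E = KE + m₀c² = 7700 + 939.6 = 8639.6 MeV.
(pc)² = E² − (m₀c²)² = (8639.6)² − (939.6)² = 7.376 × 10⁷ MeV², so pc = 8588 MeV.
λ = hc/(pc) = 1240 MeV·fm / 8588 MeV = 0.144 fm.

λ = 0.144 fm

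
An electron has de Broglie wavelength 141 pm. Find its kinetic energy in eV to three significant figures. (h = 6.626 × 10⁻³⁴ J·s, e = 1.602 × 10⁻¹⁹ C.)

KE = 75.7 eV

p = h/λ = 6.626 × 10⁻³⁴ / 1.410 × 10⁻¹⁰ = 4.699 × 10⁻²⁴ kg·m/s.
KE = p²/(2m) = (4.699 × 10⁻²⁴)² / (2 × 9.109 × 10⁻³¹) = 1.212 × 10⁻¹⁷ J = 75.7 eV.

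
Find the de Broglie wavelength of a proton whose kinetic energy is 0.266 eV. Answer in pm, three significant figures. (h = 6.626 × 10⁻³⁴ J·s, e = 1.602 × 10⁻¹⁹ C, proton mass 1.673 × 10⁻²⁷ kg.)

λ = 55.5 pm

KE = 0.266 eV = 4.261 × 10⁻²⁰ J.
p = √(2mKE) = √(2 × 1.673 × 10⁻²⁷ × 4.261 × 10⁻²⁰) = 1.194 × 10⁻²³ kg·m/s.
λ = h/p = 6.626 × 10⁻³⁴ / 1.194 × 10⁻²³ = 5.55 × 10⁻¹¹ m = 55.5 pm.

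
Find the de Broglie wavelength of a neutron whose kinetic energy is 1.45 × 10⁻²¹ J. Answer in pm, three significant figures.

p = √(2mKE) = √(2 × 1.675 × 10⁻²⁷ × 1.450 × 10⁻²¹) = 2.204 × 10⁻²⁴ kg·m/s.
λ = h/p = 6.626 × 10⁻³⁴ / 2.204 × 10⁻²⁴ = 3.01 × 10⁻¹⁰ m = 301 pm.

λ = 301 pm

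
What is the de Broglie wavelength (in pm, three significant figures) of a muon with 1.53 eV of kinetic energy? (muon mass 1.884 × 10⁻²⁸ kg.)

KE = 1.53 eV = 2.451 × 10⁻¹⁹ J.
p = √(2mKE) = √(2 × 1.884 × 10⁻²⁸ × 2.451 × 10⁻¹⁹) = 9.610 × 10⁻²⁴ kg·m/s.
λ = h/p = 6.626 × 10⁻³⁴ / 9.610 × 10⁻²⁴ = 6.89 × 10⁻¹¹ m = 68.9 pm.

λ = 68.9 pm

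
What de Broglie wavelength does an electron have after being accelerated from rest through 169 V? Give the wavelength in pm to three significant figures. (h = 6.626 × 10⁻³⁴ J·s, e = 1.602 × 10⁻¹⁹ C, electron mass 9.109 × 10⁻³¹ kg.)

λ = 94.3 pm

KE = eV = 1.602 × 10⁻¹⁹ × 169.0 = 2.707 × 10⁻¹⁷ J.
p = √(2mKE) = √(2 × 9.109 × 10⁻³¹ × 2.707 × 10⁻¹⁷) = 7.023 × 10⁻²⁴ kg·m/s.
λ = h/p = 6.626 × 10⁻³⁴ / 7.023 × 10⁻²⁴ = 9.43 × 10⁻¹¹ m = 94.3 pm.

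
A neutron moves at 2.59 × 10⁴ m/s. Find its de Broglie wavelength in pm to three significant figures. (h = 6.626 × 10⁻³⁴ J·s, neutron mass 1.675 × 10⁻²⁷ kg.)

λ = 15.3 pm

p = mv = 1.675 × 10⁻²⁷ × 2.59 × 10⁴ = 4.338 × 10⁻²³ kg·m/s.
λ = h/p = 6.626 × 10⁻³⁴ / 4.338 × 10⁻²³ = 1.53 × 10⁻¹¹ m = 15.3 pm.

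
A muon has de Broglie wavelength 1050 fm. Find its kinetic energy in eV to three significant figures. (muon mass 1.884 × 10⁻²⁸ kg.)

KE = 6600 eV

p = h/λ = 6.626 × 10⁻³⁴ / 1.050 × 10⁻¹² = 6.310 × 10⁻²² kg·m/s.
KE = p²/(2m) = (6.310 × 10⁻²²)² / (2 × 1.884 × 10⁻²⁸) = 1.057 × 10⁻¹⁵ J = 6600 eV.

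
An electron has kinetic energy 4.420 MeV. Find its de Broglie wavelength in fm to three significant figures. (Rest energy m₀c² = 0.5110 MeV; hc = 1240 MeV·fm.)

λ = 253 fm

Total energy E = KE + m₀c² = 4.420 + 0.5110 = 4.9310 MeV.
(pc)² = E² − (m₀c²)² = (4.9310)² − (0.5110)² = 24.05 MeV², so pc = 4.904 MeV.
λ = hc/(pc) = 1240 MeV·fm / 4.904 MeV = 253 fm.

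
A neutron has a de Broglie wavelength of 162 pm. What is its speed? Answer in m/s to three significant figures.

p = h/λ = 6.626 × 10⁻³⁴ / 1.620 × 10⁻¹⁰ = 4.090 × 10⁻²⁴ kg·m/s.
v = p/m = 4.090 × 10⁻²⁴ / 1.675 × 10⁻²⁷ = 2.44 × 10³ m/s = 2440 m/s.

v = 2440 m/s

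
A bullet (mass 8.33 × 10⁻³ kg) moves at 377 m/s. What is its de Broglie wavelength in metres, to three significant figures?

λ = 2.11 × 10⁻³⁴ m

p = mv = 8.33 × 10⁻³ × 377 = 3.140 kg·m/s.
λ = h/p = 6.626 × 10⁻³⁴ / 3.140 = 2.11 × 10⁻³⁴ m.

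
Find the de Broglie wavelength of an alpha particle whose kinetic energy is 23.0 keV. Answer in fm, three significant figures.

KE = 23.0 keV = 3.685 × 10⁻¹⁵ J.
p = √(2mKE) = √(2 × 6.645 × 10⁻²⁷ × 3.685 × 10⁻¹⁵) = 6.998 × 10⁻²¹ kg·m/s.
λ = h/p = 6.626 × 10⁻³⁴ / 6.998 × 10⁻²¹ = 9.47 × 10⁻¹⁴ m = 94.7 fm.

λ = 94.7 fm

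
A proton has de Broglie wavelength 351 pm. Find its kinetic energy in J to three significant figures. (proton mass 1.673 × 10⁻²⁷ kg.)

p = h/λ = 6.626 × 10⁻³⁴ / 3.510 × 10⁻¹⁰ = 1.888 × 10⁻²⁴ kg·m/s.
KE = p²/(2m) = (1.888 × 10⁻²⁴)² / (2 × 1.673 × 10⁻²⁷) = 1.065 × 10⁻²¹ J = 1.07 × 10⁻²¹ J.

KE = 1.07 × 10⁻²¹ J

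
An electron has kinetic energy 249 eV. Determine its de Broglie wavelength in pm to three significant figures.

KE = 249 eV = 3.989 × 10⁻¹⁷ J.
p = √(2mKE) = √(2 × 9.109 × 10⁻³¹ × 3.989 × 10⁻¹⁷) = 8.525 × 10⁻²⁴ kg·m/s.
λ = h/p = 6.626 × 10⁻³⁴ / 8.525 × 10⁻²⁴ = 7.77 × 10⁻¹¹ m = 77.7 pm.

λ = 77.7 pm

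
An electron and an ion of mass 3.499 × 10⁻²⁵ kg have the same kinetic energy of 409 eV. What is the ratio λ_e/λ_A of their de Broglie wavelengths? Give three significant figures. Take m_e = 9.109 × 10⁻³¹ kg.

At fixed KE, p = √(2mKE) so λ = h/p ∝ 1/√m.
λ_e/λ_A = √(m_A/m_e) = √(3.499 × 10⁻²⁵/9.109 × 10⁻³¹) = √(3.841 × 10⁵) = 620.

λ_e/λ_A = 620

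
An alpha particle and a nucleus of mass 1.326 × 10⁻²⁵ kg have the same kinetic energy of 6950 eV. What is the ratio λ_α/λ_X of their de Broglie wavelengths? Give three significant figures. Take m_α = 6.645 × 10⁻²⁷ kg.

λ_α/λ_X = 4.47

At fixed KE, p = √(2mKE) so λ = h/p ∝ 1/√m.
λ_α/λ_X = √(m_X/m_α) = √(1.326 × 10⁻²⁵/6.645 × 10⁻²⁷) = √(19.95) = 4.47.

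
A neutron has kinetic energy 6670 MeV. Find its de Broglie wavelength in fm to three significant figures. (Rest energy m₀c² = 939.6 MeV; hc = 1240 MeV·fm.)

λ = 0.164 fm

Total energy E = KE + m₀c² = 6670 + 939.6 = 7609.6 MeV.
(pc)² = E² − (m₀c²)² = (7609.6)² − (939.6)² = 5.702 × 10⁷ MeV², so pc = 7551 MeV.
λ = hc/(pc) = 1240 MeV·fm / 7551 MeV = 0.164 fm.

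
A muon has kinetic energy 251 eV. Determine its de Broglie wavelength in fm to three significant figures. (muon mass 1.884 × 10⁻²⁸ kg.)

λ = 5380 fm

KE = 251 eV = 4.021 × 10⁻¹⁷ J.
p = √(2mKE) = √(2 × 1.884 × 10⁻²⁸ × 4.021 × 10⁻¹⁷) = 1.231 × 10⁻²² kg·m/s.
λ = h/p = 6.626 × 10⁻³⁴ / 1.231 × 10⁻²² = 5.38 × 10⁻¹² m = 5380 fm.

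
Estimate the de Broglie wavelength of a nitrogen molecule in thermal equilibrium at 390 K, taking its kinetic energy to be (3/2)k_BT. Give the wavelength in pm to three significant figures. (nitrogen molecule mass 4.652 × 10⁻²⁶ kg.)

KE = (3/2)k_BT = 1.5 × 1.381 × 10⁻²³ × 390 = 8.079 × 10⁻²¹ J.
p = √(2mKE) = √(2 × 4.652 × 10⁻²⁶ × 8.079 × 10⁻²¹) = 2.742 × 10⁻²³ kg·m/s.
λ = h/p = 2.42 × 10⁻¹¹ m = 24.2 pm.

λ = 24.2 pm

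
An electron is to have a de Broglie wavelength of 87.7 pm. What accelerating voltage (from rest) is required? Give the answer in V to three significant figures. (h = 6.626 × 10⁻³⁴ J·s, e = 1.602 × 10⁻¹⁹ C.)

p = h/λ = 6.626 × 10⁻³⁴ / 8.770 × 10⁻¹¹ = 7.555 × 10⁻²⁴ kg·m/s.
KE = p²/(2m) = 3.133 × 10⁻¹⁷ J.
V = KE/e = 3.133 × 10⁻¹⁷ / (1.602 × 10⁻¹⁹) = 196 V.

V = 196 V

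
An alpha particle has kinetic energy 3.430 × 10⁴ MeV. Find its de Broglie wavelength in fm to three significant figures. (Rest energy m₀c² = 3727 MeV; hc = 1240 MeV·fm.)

Total energy E = KE + m₀c² = 3.430 × 10⁴ + 3727 = 38027 MeV.
(pc)² = E² − (m₀c²)² = (38027)² − (3727)² = 1.432 × 10⁹ MeV², so pc = 3.784 × 10⁴ MeV.
λ = hc/(pc) = 1240 MeV·fm / 3.784 × 10⁴ MeV = 0.0328 fm.

λ = 0.0328 fm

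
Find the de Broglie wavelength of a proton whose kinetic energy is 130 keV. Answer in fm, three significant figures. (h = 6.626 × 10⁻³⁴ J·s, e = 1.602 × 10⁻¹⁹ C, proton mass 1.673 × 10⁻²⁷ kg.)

KE = 130 keV = 2.083 × 10⁻¹⁴ J.
p = √(2mKE) = √(2 × 1.673 × 10⁻²⁷ × 2.083 × 10⁻¹⁴) = 8.348 × 10⁻²¹ kg·m/s.
λ = h/p = 6.626 × 10⁻³⁴ / 8.348 × 10⁻²¹ = 7.94 × 10⁻¹⁴ m = 79.4 fm.

λ = 79.4 fm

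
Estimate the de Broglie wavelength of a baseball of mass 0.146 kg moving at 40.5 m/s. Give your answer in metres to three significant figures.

λ = 1.12 × 10⁻³⁴ m

p = mv = 0.146 × 40.5 = 5.913 kg·m/s.
λ = h/p = 6.626 × 10⁻³⁴ / 5.913 = 1.12 × 10⁻³⁴ m.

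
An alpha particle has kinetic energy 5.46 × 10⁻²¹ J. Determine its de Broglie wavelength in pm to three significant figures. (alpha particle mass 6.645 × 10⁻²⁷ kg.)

p = √(2mKE) = √(2 × 6.645 × 10⁻²⁷ × 5.460 × 10⁻²¹) = 8.518 × 10⁻²⁴ kg·m/s.
λ = h/p = 6.626 × 10⁻³⁴ / 8.518 × 10⁻²⁴ = 7.78 × 10⁻¹¹ m = 77.8 pm.

λ = 77.8 pm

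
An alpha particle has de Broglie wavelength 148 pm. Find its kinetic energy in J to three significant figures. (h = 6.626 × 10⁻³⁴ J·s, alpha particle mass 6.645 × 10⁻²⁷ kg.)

KE = 1.51 × 10⁻²¹ J

p = h/λ = 6.626 × 10⁻³⁴ / 1.480 × 10⁻¹⁰ = 4.477 × 10⁻²⁴ kg·m/s.
KE = p²/(2m) = (4.477 × 10⁻²⁴)² / (2 × 6.645 × 10⁻²⁷) = 1.508 × 10⁻²¹ J = 1.51 × 10⁻²¹ J.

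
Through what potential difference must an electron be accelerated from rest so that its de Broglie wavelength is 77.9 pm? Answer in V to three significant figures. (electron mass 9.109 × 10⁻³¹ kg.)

p = h/λ = 6.626 × 10⁻³⁴ / 7.790 × 10⁻¹¹ = 8.506 × 10⁻²⁴ kg·m/s.
KE = p²/(2m) = 3.971 × 10⁻¹⁷ J.
V = KE/e = 3.971 × 10⁻¹⁷ / (1.602 × 10⁻¹⁹) = 248 V.

V = 248 V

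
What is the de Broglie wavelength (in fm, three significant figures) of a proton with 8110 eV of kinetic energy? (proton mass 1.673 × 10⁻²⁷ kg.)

λ = 318 fm

KE = 8110 eV = 1.299 × 10⁻¹⁵ J.
p = √(2mKE) = √(2 × 1.673 × 10⁻²⁷ × 1.299 × 10⁻¹⁵) = 2.085 × 10⁻²¹ kg·m/s.
λ = h/p = 6.626 × 10⁻³⁴ / 2.085 × 10⁻²¹ = 3.18 × 10⁻¹³ m = 318 fm.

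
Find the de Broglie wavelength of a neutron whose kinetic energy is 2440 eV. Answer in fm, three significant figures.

λ = 579 fm

KE = 2440 eV = 3.909 × 10⁻¹⁶ J.
p = √(2mKE) = √(2 × 1.675 × 10⁻²⁷ × 3.909 × 10⁻¹⁶) = 1.144 × 10⁻²¹ kg·m/s.
λ = h/p = 6.626 × 10⁻³⁴ / 1.144 × 10⁻²¹ = 5.79 × 10⁻¹³ m = 579 fm.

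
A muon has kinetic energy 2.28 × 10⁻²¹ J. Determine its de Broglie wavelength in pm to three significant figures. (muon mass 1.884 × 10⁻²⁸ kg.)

λ = 715 pm

p = √(2mKE) = √(2 × 1.884 × 10⁻²⁸ × 2.280 × 10⁻²¹) = 9.269 × 10⁻²⁵ kg·m/s.
λ = h/p = 6.626 × 10⁻³⁴ / 9.269 × 10⁻²⁵ = 7.15 × 10⁻¹⁰ m = 715 pm.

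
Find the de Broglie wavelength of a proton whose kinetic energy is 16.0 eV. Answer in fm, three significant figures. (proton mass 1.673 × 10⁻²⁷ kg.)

λ = 7150 fm

KE = 16.0 eV = 2.563 × 10⁻¹⁸ J.
p = √(2mKE) = √(2 × 1.673 × 10⁻²⁷ × 2.563 × 10⁻¹⁸) = 9.261 × 10⁻²³ kg·m/s.
λ = h/p = 6.626 × 10⁻³⁴ / 9.261 × 10⁻²³ = 7.15 × 10⁻¹² m = 7150 fm.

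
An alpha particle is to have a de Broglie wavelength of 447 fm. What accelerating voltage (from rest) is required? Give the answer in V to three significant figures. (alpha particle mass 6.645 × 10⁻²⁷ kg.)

V = 516 V

p = h/λ = 6.626 × 10⁻³⁴ / 4.470 × 10⁻¹³ = 1.482 × 10⁻²¹ kg·m/s.
KE = p²/(2m) = 1.653 × 10⁻¹⁶ J.
V = KE/2e = 1.653 × 10⁻¹⁶ / (2 × 1.602 × 10⁻¹⁹) = 516 V.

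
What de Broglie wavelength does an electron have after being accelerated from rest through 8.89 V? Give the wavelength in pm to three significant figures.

λ = 411 pm

KE = eV = 1.602 × 10⁻¹⁹ × 8.890 = 1.424 × 10⁻¹⁸ J.
p = √(2mKE) = √(2 × 9.109 × 10⁻³¹ × 1.424 × 10⁻¹⁸) = 1.611 × 10⁻²⁴ kg·m/s.
λ = h/p = 6.626 × 10⁻³⁴ / 1.611 × 10⁻²⁴ = 4.11 × 10⁻¹⁰ m = 411 pm.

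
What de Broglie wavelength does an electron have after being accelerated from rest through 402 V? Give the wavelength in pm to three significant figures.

KE = eV = 1.602 × 10⁻¹⁹ × 402.0 = 6.440 × 10⁻¹⁷ J.
p = √(2mKE) = √(2 × 9.109 × 10⁻³¹ × 6.440 × 10⁻¹⁷) = 1.083 × 10⁻²³ kg·m/s.
λ = h/p = 6.626 × 10⁻³⁴ / 1.083 × 10⁻²³ = 6.12 × 10⁻¹¹ m = 61.2 pm.

λ = 61.2 pm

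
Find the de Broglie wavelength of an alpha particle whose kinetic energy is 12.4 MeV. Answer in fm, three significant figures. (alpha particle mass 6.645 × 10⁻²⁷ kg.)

KE = 12.4 MeV = 1.986 × 10⁻¹² J.
p = √(2mKE) = √(2 × 6.645 × 10⁻²⁷ × 1.986 × 10⁻¹²) = 1.625 × 10⁻¹⁹ kg·m/s.
λ = h/p = 6.626 × 10⁻³⁴ / 1.625 × 10⁻¹⁹ = 4.08 × 10⁻¹⁵ m = 4.08 fm.

λ = 4.08 fm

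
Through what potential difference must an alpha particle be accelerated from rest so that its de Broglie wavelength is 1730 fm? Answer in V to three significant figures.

p = h/λ = 6.626 × 10⁻³⁴ / 1.730 × 10⁻¹² = 3.830 × 10⁻²² kg·m/s.
KE = p²/(2m) = 1.104 × 10⁻¹⁷ J.
V = KE/2e = 1.104 × 10⁻¹⁷ / (2 × 1.602 × 10⁻¹⁹) = 34.5 V.

V = 34.5 V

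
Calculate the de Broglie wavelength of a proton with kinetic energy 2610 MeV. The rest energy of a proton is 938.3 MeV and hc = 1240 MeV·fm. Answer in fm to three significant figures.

Total energy E = KE + m₀c² = 2610 + 938.3 = 3548.3 MeV.
(pc)² = E² − (m₀c²)² = (3548.3)² − (938.3)² = 1.171 × 10⁷ MeV², so pc = 3422 MeV.
λ = hc/(pc) = 1240 MeV·fm / 3422 MeV = 0.362 fm.

λ = 0.362 fm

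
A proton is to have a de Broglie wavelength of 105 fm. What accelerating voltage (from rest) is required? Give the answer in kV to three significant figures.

V = 74.3 kV

p = h/λ = 6.626 × 10⁻³⁴ / 1.050 × 10⁻¹³ = 6.310 × 10⁻²¹ kg·m/s.
KE = p²/(2m) = 1.190 × 10⁻¹⁴ J.
V = KE/e = 1.190 × 10⁻¹⁴ / (1.602 × 10⁻¹⁹) = 74.3 kV.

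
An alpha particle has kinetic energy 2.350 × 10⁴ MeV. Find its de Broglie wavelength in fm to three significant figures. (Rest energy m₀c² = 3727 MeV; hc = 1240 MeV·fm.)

Total energy E = KE + m₀c² = 2.350 × 10⁴ + 3727 = 27227 MeV.
(pc)² = E² − (m₀c²)² = (27227)² − (3727)² = 7.274 × 10⁸ MeV², so pc = 2.697 × 10⁴ MeV.
λ = hc/(pc) = 1240 MeV·fm / 2.697 × 10⁴ MeV = 0.0460 fm.

λ = 0.0460 fm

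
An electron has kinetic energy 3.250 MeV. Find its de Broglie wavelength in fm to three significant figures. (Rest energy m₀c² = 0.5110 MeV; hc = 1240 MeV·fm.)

Total energy E = KE + m₀c² = 3.250 + 0.5110 = 3.7610 MeV.
(pc)² = E² − (m₀c²)² = (3.7610)² − (0.5110)² = 13.88 MeV², so pc = 3.726 MeV.
λ = hc/(pc) = 1240 MeV·fm / 3.726 MeV = 333 fm.

λ = 333 fm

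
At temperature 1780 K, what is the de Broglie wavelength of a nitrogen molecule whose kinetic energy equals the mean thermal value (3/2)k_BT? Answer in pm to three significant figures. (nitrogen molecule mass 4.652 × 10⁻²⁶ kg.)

KE = (3/2)k_BT = 1.5 × 1.381 × 10⁻²³ × 1780 = 3.687 × 10⁻²⁰ J.
p = √(2mKE) = √(2 × 4.652 × 10⁻²⁶ × 3.687 × 10⁻²⁰) = 5.857 × 10⁻²³ kg·m/s.
λ = h/p = 1.13 × 10⁻¹¹ m = 11.3 pm.

λ = 11.3 pm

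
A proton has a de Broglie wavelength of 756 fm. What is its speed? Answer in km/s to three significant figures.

p = h/λ = 6.626 × 10⁻³⁴ / 7.560 × 10⁻¹³ = 8.765 × 10⁻²² kg·m/s.
v = p/m = 8.765 × 10⁻²² / 1.673 × 10⁻²⁷ = 5.24 × 10⁵ m/s = 524 km/s.

v = 524 km/s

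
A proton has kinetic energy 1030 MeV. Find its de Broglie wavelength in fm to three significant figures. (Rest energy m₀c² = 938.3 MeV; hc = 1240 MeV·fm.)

Total energy E = KE + m₀c² = 1030 + 938.3 = 1968.3 MeV.
(pc)² = E² − (m₀c²)² = (1968.3)² − (938.3)² = 2.994 × 10⁶ MeV², so pc = 1730 MeV.
λ = hc/(pc) = 1240 MeV·fm / 1730 MeV = 0.717 fm.

λ = 0.717 fm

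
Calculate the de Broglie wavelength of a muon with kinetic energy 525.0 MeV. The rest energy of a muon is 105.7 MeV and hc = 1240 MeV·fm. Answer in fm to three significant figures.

Total energy E = KE + m₀c² = 525.0 + 105.7 = 630.7 MeV.
(pc)² = E² − (m₀c²)² = (630.7)² − (105.7)² = 3.866 × 10⁵ MeV², so pc = 621.8 MeV.
λ = hc/(pc) = 1240 MeV·fm / 621.8 MeV = 1.99 fm.

λ = 1.99 fm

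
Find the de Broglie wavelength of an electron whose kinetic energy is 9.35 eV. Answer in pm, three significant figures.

KE = 9.35 eV = 1.498 × 10⁻¹⁸ J.
p = √(2mKE) = √(2 × 9.109 × 10⁻³¹ × 1.498 × 10⁻¹⁸) = 1.652 × 10⁻²⁴ kg·m/s.
λ = h/p = 6.626 × 10⁻³⁴ / 1.652 × 10⁻²⁴ = 4.01 × 10⁻¹⁰ m = 401 pm.

λ = 401 pm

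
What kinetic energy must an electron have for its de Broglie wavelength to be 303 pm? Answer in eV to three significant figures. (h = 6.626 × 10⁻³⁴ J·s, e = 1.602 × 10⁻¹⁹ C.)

KE = 16.4 eV

p = h/λ = 6.626 × 10⁻³⁴ / 3.030 × 10⁻¹⁰ = 2.187 × 10⁻²⁴ kg·m/s.
KE = p²/(2m) = (2.187 × 10⁻²⁴)² / (2 × 9.109 × 10⁻³¹) = 2.625 × 10⁻¹⁸ J = 16.4 eV.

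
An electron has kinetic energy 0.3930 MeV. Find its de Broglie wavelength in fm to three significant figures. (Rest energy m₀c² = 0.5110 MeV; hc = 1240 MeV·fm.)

Total energy E = KE + m₀c² = 0.3930 + 0.5110 = 0.9040 MeV.
(pc)² = E² − (m₀c²)² = (0.9040)² − (0.5110)² = 0.5561 MeV², so pc = 0.7457 MeV.
λ = hc/(pc) = 1240 MeV·fm / 0.7457 MeV = 1660 fm.

λ = 1660 fm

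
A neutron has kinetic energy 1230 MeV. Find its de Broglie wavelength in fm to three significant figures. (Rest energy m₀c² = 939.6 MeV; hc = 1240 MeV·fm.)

λ = 0.634 fm

Total energy E = KE + m₀c² = 1230 + 939.6 = 2169.6 MeV.
(pc)² = E² − (m₀c²)² = (2169.6)² − (939.6)² = 3.824 × 10⁶ MeV², so pc = 1956 MeV.
λ = hc/(pc) = 1240 MeV·fm / 1956 MeV = 0.634 fm.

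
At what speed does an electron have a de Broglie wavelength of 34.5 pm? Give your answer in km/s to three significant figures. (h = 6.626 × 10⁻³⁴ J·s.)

v = 2.11 × 10⁴ km/s

p = h/λ = 6.626 × 10⁻³⁴ / 3.450 × 10⁻¹¹ = 1.921 × 10⁻²³ kg·m/s.
v = p/m = 1.921 × 10⁻²³ / 9.109 × 10⁻³¹ = 2.11 × 10⁷ m/s = 2.11 × 10⁴ km/s.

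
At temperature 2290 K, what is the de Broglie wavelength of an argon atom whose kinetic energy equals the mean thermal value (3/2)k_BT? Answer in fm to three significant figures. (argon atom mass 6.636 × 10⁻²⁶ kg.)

λ = 8350 fm

KE = (3/2)k_BT = 1.5 × 1.381 × 10⁻²³ × 2290 = 4.744 × 10⁻²⁰ J.
p = √(2mKE) = √(2 × 6.636 × 10⁻²⁶ × 4.744 × 10⁻²⁰) = 7.935 × 10⁻²³ kg·m/s.
λ = h/p = 8.35 × 10⁻¹² m = 8350 fm.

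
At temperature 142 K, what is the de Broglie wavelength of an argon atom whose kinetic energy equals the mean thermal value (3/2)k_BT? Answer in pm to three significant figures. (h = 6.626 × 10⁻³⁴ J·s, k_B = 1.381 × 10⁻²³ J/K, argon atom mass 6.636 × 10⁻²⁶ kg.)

λ = 33.5 pm

KE = (3/2)k_BT = 1.5 × 1.381 × 10⁻²³ × 142 = 2.942 × 10⁻²¹ J.
p = √(2mKE) = √(2 × 6.636 × 10⁻²⁶ × 2.942 × 10⁻²¹) = 1.976 × 10⁻²³ kg·m/s.
λ = h/p = 3.35 × 10⁻¹¹ m = 33.5 pm.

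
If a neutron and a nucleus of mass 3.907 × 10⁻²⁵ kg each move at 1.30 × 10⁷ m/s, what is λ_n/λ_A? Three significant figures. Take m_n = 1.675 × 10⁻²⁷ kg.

λ_n/λ_A = 233

At fixed v, p = mv so λ = h/(mv) ∝ 1/m.
λ_n/λ_A = m_A/m_n = 3.907 × 10⁻²⁵/1.675 × 10⁻²⁷ = 233.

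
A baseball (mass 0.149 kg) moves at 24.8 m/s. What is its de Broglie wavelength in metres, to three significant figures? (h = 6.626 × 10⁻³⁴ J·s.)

p = mv = 0.149 × 24.8 = 3.695 kg·m/s.
λ = h/p = 6.626 × 10⁻³⁴ / 3.695 = 1.79 × 10⁻³⁴ m.

λ = 1.79 × 10⁻³⁴ m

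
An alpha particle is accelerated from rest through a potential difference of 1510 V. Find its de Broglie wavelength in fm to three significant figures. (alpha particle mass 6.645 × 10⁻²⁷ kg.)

KE = 2eV = 2 × 1.602 × 10⁻¹⁹ × 1510 = 4.838 × 10⁻¹⁶ J.
p = √(2mKE) = √(2 × 6.645 × 10⁻²⁷ × 4.838 × 10⁻¹⁶) = 2.536 × 10⁻²¹ kg·m/s.
λ = h/p = 6.626 × 10⁻³⁴ / 2.536 × 10⁻²¹ = 2.61 × 10⁻¹³ m = 261 fm.

λ = 261 fm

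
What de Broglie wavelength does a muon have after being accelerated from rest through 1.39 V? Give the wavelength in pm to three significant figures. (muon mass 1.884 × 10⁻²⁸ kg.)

KE = eV = 1.602 × 10⁻¹⁹ × 1.390 = 2.227 × 10⁻¹⁹ J.
p = √(2mKE) = √(2 × 1.884 × 10⁻²⁸ × 2.227 × 10⁻¹⁹) = 9.160 × 10⁻²⁴ kg·m/s.
λ = h/p = 6.626 × 10⁻³⁴ / 9.160 × 10⁻²⁴ = 7.23 × 10⁻¹¹ m = 72.3 pm.

λ = 72.3 pm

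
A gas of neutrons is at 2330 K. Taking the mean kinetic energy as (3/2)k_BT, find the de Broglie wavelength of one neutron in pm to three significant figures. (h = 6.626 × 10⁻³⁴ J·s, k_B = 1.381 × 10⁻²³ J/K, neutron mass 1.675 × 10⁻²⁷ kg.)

λ = 52.1 pm

KE = (3/2)k_BT = 1.5 × 1.381 × 10⁻²³ × 2330 = 4.827 × 10⁻²⁰ J.
p = √(2mKE) = √(2 × 1.675 × 10⁻²⁷ × 4.827 × 10⁻²⁰) = 1.272 × 10⁻²³ kg·m/s.
λ = h/p = 5.21 × 10⁻¹¹ m = 52.1 pm.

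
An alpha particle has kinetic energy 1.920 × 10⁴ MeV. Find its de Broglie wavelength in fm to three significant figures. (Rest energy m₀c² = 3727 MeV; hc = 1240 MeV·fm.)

λ = 0.0548 fm

Total energy E = KE + m₀c² = 1.920 × 10⁴ + 3727 = 22927 MeV.
(pc)² = E² − (m₀c²)² = (22927)² − (3727)² = 5.118 × 10⁸ MeV², so pc = 2.262 × 10⁴ MeV.
λ = hc/(pc) = 1240 MeV·fm / 2.262 × 10⁴ MeV = 0.0548 fm.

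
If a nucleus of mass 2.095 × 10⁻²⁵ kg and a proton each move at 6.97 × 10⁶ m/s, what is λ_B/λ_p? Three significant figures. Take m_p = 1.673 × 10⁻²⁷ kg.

λ_B/λ_p = 7.99 × 10⁻³

At fixed v, p = mv so λ = h/(mv) ∝ 1/m.
λ_B/λ_p = m_p/m_B = 1.673 × 10⁻²⁷/2.095 × 10⁻²⁵ = 7.99 × 10⁻³.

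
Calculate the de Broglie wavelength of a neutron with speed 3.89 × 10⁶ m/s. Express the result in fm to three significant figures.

p = mv = 1.675 × 10⁻²⁷ × 3.89 × 10⁶ = 6.516 × 10⁻²¹ kg·m/s.
λ = h/p = 6.626 × 10⁻³⁴ / 6.516 × 10⁻²¹ = 1.02 × 10⁻¹³ m = 102 fm.

λ = 102 fm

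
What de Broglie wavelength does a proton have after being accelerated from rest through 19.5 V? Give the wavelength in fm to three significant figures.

λ = 6480 fm

KE = eV = 1.602 × 10⁻¹⁹ × 19.50 = 3.124 × 10⁻¹⁸ J.
p = √(2mKE) = √(2 × 1.673 × 10⁻²⁷ × 3.124 × 10⁻¹⁸) = 1.022 × 10⁻²² kg·m/s.
λ = h/p = 6.626 × 10⁻³⁴ / 1.022 × 10⁻²² = 6.48 × 10⁻¹² m = 6480 fm.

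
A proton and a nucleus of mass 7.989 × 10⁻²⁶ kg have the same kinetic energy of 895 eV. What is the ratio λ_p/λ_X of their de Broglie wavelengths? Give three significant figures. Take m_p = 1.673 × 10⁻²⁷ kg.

λ_p/λ_X = 6.91

At fixed KE, p = √(2mKE) so λ = h/p ∝ 1/√m.
λ_p/λ_X = √(m_X/m_p) = √(7.989 × 10⁻²⁶/1.673 × 10⁻²⁷) = √(47.75) = 6.91.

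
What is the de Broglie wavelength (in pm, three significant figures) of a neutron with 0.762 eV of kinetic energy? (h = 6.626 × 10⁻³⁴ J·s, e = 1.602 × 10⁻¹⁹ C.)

λ = 32.8 pm

KE = 0.762 eV = 1.221 × 10⁻¹⁹ J.
p = √(2mKE) = √(2 × 1.675 × 10⁻²⁷ × 1.221 × 10⁻¹⁹) = 2.022 × 10⁻²³ kg·m/s.
λ = h/p = 6.626 × 10⁻³⁴ / 2.022 × 10⁻²³ = 3.28 × 10⁻¹¹ m = 32.8 pm.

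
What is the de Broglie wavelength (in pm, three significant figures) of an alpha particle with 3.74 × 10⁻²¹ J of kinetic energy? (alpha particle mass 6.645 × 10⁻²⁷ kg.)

λ = 94.0 pm

p = √(2mKE) = √(2 × 6.645 × 10⁻²⁷ × 3.740 × 10⁻²¹) = 7.050 × 10⁻²⁴ kg·m/s.
λ = h/p = 6.626 × 10⁻³⁴ / 7.050 × 10⁻²⁴ = 9.40 × 10⁻¹¹ m = 94.0 pm.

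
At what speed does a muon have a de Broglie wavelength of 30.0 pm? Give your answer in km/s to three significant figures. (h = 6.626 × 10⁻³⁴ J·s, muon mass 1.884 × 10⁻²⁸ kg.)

p = h/λ = 6.626 × 10⁻³⁴ / 3.000 × 10⁻¹¹ = 2.209 × 10⁻²³ kg·m/s.
v = p/m = 2.209 × 10⁻²³ / 1.884 × 10⁻²⁸ = 1.17 × 10⁵ m/s = 117 km/s.

v = 117 km/s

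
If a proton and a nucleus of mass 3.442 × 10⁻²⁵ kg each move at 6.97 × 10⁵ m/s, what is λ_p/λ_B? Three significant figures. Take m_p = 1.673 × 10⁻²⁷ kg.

At fixed v, p = mv so λ = h/(mv) ∝ 1/m.
λ_p/λ_B = m_B/m_p = 3.442 × 10⁻²⁵/1.673 × 10⁻²⁷ = 206.

λ_p/λ_B = 206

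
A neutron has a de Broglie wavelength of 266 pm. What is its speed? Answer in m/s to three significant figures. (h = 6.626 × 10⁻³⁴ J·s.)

v = 1490 m/s

p = h/λ = 6.626 × 10⁻³⁴ / 2.660 × 10⁻¹⁰ = 2.491 × 10⁻²⁴ kg·m/s.
v = p/m = 2.491 × 10⁻²⁴ / 1.675 × 10⁻²⁷ = 1.49 × 10³ m/s = 1490 m/s.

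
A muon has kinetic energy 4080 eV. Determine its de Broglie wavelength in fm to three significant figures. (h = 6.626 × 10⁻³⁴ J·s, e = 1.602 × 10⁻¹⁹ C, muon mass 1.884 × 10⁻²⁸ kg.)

KE = 4080 eV = 6.536 × 10⁻¹⁶ J.
p = √(2mKE) = √(2 × 1.884 × 10⁻²⁸ × 6.536 × 10⁻¹⁶) = 4.963 × 10⁻²² kg·m/s.
λ = h/p = 6.626 × 10⁻³⁴ / 4.963 × 10⁻²² = 1.34 × 10⁻¹² m = 1340 fm.

λ = 1340 fm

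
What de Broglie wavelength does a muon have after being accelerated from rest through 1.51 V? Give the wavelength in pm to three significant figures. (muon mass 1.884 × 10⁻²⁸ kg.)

λ = 69.4 pm

KE = eV = 1.602 × 10⁻¹⁹ × 1.510 = 2.419 × 10⁻¹⁹ J.
p = √(2mKE) = √(2 × 1.884 × 10⁻²⁸ × 2.419 × 10⁻¹⁹) = 9.547 × 10⁻²⁴ kg·m/s.
λ = h/p = 6.626 × 10⁻³⁴ / 9.547 × 10⁻²⁴ = 6.94 × 10⁻¹¹ m = 69.4 pm.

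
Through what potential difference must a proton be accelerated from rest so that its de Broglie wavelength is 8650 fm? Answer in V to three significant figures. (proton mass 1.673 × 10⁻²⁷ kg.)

p = h/λ = 6.626 × 10⁻³⁴ / 8.650 × 10⁻¹² = 7.660 × 10⁻²³ kg·m/s.
KE = p²/(2m) = 1.754 × 10⁻¹⁸ J.
V = KE/e = 1.754 × 10⁻¹⁸ / (1.602 × 10⁻¹⁹) = 10.9 V.

V = 10.9 V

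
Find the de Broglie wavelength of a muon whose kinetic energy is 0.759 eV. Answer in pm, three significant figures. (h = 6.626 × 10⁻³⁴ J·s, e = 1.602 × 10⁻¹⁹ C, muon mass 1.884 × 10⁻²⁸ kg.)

λ = 97.9 pm

KE = 0.759 eV = 1.216 × 10⁻¹⁹ J.
p = √(2mKE) = √(2 × 1.884 × 10⁻²⁸ × 1.216 × 10⁻¹⁹) = 6.769 × 10⁻²⁴ kg·m/s.
λ = h/p = 6.626 × 10⁻³⁴ / 6.769 × 10⁻²⁴ = 9.79 × 10⁻¹¹ m = 97.9 pm.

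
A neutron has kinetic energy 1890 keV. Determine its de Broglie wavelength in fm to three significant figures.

λ = 20.8 fm

KE = 1890 keV = 3.028 × 10⁻¹³ J.
p = √(2mKE) = √(2 × 1.675 × 10⁻²⁷ × 3.028 × 10⁻¹³) = 3.185 × 10⁻²⁰ kg·m/s.
λ = h/p = 6.626 × 10⁻³⁴ / 3.185 × 10⁻²⁰ = 2.08 × 10⁻¹⁴ m = 20.8 fm.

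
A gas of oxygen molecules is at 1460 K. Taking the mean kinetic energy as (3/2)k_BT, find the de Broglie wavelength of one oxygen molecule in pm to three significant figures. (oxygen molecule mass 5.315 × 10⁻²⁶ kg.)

KE = (3/2)k_BT = 1.5 × 1.381 × 10⁻²³ × 1460 = 3.024 × 10⁻²⁰ J.
p = √(2mKE) = √(2 × 5.315 × 10⁻²⁶ × 3.024 × 10⁻²⁰) = 5.670 × 10⁻²³ kg·m/s.
λ = h/p = 1.17 × 10⁻¹¹ m = 11.7 pm.

λ = 11.7 pm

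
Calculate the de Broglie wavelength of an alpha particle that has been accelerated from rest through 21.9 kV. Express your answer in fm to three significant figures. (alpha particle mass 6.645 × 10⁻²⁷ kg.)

λ = 68.6 fm

KE = 2eV = 2 × 1.602 × 10⁻¹⁹ × 2.190 × 10⁴ = 7.017 × 10⁻¹⁵ J.
p = √(2mKE) = √(2 × 6.645 × 10⁻²⁷ × 7.017 × 10⁻¹⁵) = 9.657 × 10⁻²¹ kg·m/s.
λ = h/p = 6.626 × 10⁻³⁴ / 9.657 × 10⁻²¹ = 6.86 × 10⁻¹⁴ m = 68.6 fm.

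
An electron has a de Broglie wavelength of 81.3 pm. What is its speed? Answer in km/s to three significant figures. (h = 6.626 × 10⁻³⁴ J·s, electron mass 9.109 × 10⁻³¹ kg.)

v = 8950 km/s

p = h/λ = 6.626 × 10⁻³⁴ / 8.130 × 10⁻¹¹ = 8.150 × 10⁻²⁴ kg·m/s.
v = p/m = 8.150 × 10⁻²⁴ / 9.109 × 10⁻³¹ = 8.95 × 10⁶ m/s = 8950 km/s.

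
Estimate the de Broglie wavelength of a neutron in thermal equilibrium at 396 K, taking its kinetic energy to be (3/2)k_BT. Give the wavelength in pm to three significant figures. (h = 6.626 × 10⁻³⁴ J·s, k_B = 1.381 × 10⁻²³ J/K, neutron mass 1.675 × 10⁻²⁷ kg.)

λ = 126 pm

KE = (3/2)k_BT = 1.5 × 1.381 × 10⁻²³ × 396 = 8.203 × 10⁻²¹ J.
p = √(2mKE) = √(2 × 1.675 × 10⁻²⁷ × 8.203 × 10⁻²¹) = 5.242 × 10⁻²⁴ kg·m/s.
λ = h/p = 1.26 × 10⁻¹⁰ m = 126 pm.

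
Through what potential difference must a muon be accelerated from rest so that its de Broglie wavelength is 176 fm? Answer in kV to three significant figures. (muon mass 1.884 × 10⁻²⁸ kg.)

V = 235 kV

p = h/λ = 6.626 × 10⁻³⁴ / 1.760 × 10⁻¹³ = 3.765 × 10⁻²¹ kg·m/s.
KE = p²/(2m) = 3.762 × 10⁻¹⁴ J.
V = KE/e = 3.762 × 10⁻¹⁴ / (1.602 × 10⁻¹⁹) = 235 kV.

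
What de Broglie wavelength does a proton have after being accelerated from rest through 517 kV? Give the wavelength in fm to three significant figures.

KE = eV = 1.602 × 10⁻¹⁹ × 5.170 × 10⁵ = 8.282 × 10⁻¹⁴ J.
p = √(2mKE) = √(2 × 1.673 × 10⁻²⁷ × 8.282 × 10⁻¹⁴) = 1.665 × 10⁻²⁰ kg·m/s.
λ = h/p = 6.626 × 10⁻³⁴ / 1.665 × 10⁻²⁰ = 3.98 × 10⁻¹⁴ m = 39.8 fm.

λ = 39.8 fm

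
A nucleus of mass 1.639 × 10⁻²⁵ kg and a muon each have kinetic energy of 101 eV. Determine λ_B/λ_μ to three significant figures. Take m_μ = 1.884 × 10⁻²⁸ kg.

λ_B/λ_μ = 0.0339

At fixed KE, p = √(2mKE) so λ = h/p ∝ 1/√m.
λ_B/λ_μ = √(m_μ/m_B) = √(1.884 × 10⁻²⁸/1.639 × 10⁻²⁵) = √(1.149 × 10⁻³) = 0.0339.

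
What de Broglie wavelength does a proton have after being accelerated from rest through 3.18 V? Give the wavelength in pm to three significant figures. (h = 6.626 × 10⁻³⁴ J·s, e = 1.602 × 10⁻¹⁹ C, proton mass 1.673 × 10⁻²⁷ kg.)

KE = eV = 1.602 × 10⁻¹⁹ × 3.180 = 5.094 × 10⁻¹⁹ J.
p = √(2mKE) = √(2 × 1.673 × 10⁻²⁷ × 5.094 × 10⁻¹⁹) = 4.129 × 10⁻²³ kg·m/s.
λ = h/p = 6.626 × 10⁻³⁴ / 4.129 × 10⁻²³ = 1.60 × 10⁻¹¹ m = 16.0 pm.

λ = 16.0 pm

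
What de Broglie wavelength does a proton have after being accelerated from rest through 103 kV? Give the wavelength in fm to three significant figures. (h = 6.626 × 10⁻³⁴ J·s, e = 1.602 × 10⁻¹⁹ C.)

λ = 89.2 fm

KE = eV = 1.602 × 10⁻¹⁹ × 1.030 × 10⁵ = 1.650 × 10⁻¹⁴ J.
p = √(2mKE) = √(2 × 1.673 × 10⁻²⁷ × 1.650 × 10⁻¹⁴) = 7.430 × 10⁻²¹ kg·m/s.
λ = h/p = 6.626 × 10⁻³⁴ / 7.430 × 10⁻²¹ = 8.92 × 10⁻¹⁴ m = 89.2 fm.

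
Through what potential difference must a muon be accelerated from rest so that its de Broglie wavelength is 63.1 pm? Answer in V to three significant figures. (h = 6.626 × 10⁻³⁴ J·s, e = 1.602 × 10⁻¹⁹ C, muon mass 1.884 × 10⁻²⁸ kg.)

p = h/λ = 6.626 × 10⁻³⁴ / 6.310 × 10⁻¹¹ = 1.050 × 10⁻²³ kg·m/s.
KE = p²/(2m) = 2.926 × 10⁻¹⁹ J.
V = KE/e = 2.926 × 10⁻¹⁹ / (1.602 × 10⁻¹⁹) = 1.83 V.

V = 1.83 V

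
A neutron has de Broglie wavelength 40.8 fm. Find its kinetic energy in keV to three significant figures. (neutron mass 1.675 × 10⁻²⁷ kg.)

p = h/λ = 6.626 × 10⁻³⁴ / 4.080 × 10⁻¹⁴ = 1.624 × 10⁻²⁰ kg·m/s.
KE = p²/(2m) = (1.624 × 10⁻²⁰)² / (2 × 1.675 × 10⁻²⁷) = 7.873 × 10⁻¹⁴ J = 491 keV.

KE = 491 keV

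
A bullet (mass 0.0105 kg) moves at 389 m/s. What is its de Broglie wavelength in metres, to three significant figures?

p = mv = 0.0105 × 389 = 4.085 kg·m/s.
λ = h/p = 6.626 × 10⁻³⁴ / 4.085 = 1.62 × 10⁻³⁴ m.

λ = 1.62 × 10⁻³⁴ m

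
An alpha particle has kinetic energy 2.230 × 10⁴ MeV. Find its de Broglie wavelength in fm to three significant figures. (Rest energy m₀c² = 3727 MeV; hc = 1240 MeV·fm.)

λ = 0.0481 fm

Total energy E = KE + m₀c² = 2.230 × 10⁴ + 3727 = 26027 MeV.
(pc)² = E² − (m₀c²)² = (26027)² − (3727)² = 6.635 × 10⁸ MeV², so pc = 2.576 × 10⁴ MeV.
λ = hc/(pc) = 1240 MeV·fm / 2.576 × 10⁴ MeV = 0.0481 fm.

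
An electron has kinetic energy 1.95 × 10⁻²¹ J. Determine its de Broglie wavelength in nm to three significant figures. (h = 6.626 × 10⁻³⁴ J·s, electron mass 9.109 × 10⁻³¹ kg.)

p = √(2mKE) = √(2 × 9.109 × 10⁻³¹ × 1.950 × 10⁻²¹) = 5.960 × 10⁻²⁶ kg·m/s.
λ = h/p = 6.626 × 10⁻³⁴ / 5.960 × 10⁻²⁶ = 1.11 × 10⁻⁸ m = 11.1 nm.

λ = 11.1 nm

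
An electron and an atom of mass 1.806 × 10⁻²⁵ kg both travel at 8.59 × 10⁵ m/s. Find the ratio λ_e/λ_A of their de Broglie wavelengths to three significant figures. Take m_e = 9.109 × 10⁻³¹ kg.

At fixed v, p = mv so λ = h/(mv) ∝ 1/m.
λ_e/λ_A = m_A/m_e = 1.806 × 10⁻²⁵/9.109 × 10⁻³¹ = 1.98 × 10⁵.

λ_e/λ_A = 1.98 × 10⁵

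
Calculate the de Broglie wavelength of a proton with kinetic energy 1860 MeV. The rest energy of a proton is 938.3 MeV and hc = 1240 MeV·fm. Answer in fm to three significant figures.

λ = 0.470 fm

Total energy E = KE + m₀c² = 1860 + 938.3 = 2798.3 MeV.
(pc)² = E² − (m₀c²)² = (2798.3)² − (938.3)² = 6.950 × 10⁶ MeV², so pc = 2636 MeV.
λ = hc/(pc) = 1240 MeV·fm / 2636 MeV = 0.470 fm.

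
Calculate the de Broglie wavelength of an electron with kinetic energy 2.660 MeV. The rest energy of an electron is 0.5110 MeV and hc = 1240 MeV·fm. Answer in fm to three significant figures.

Total energy E = KE + m₀c² = 2.660 + 0.5110 = 3.1710 MeV.
(pc)² = E² − (m₀c²)² = (3.1710)² − (0.5110)² = 9.794 MeV², so pc = 3.130 MeV.
λ = hc/(pc) = 1240 MeV·fm / 3.130 MeV = 396 fm.

λ = 396 fm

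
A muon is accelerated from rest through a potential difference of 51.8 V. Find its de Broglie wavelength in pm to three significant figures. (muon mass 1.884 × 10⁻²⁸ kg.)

λ = 11.8 pm

KE = eV = 1.602 × 10⁻¹⁹ × 51.80 = 8.298 × 10⁻¹⁸ J.
p = √(2mKE) = √(2 × 1.884 × 10⁻²⁸ × 8.298 × 10⁻¹⁸) = 5.592 × 10⁻²³ kg·m/s.
λ = h/p = 6.626 × 10⁻³⁴ / 5.592 × 10⁻²³ = 1.18 × 10⁻¹¹ m = 11.8 pm.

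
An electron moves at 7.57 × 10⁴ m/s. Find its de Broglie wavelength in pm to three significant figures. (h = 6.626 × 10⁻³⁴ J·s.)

λ = 9610 pm

p = mv = 9.109 × 10⁻³¹ × 7.57 × 10⁴ = 6.896 × 10⁻²⁶ kg·m/s.
λ = h/p = 6.626 × 10⁻³⁴ / 6.896 × 10⁻²⁶ = 9.61 × 10⁻⁹ m = 9610 pm.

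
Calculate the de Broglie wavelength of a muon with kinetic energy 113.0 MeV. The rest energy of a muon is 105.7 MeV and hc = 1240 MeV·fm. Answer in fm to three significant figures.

Total energy E = KE + m₀c² = 113.0 + 105.7 = 218.7 MeV.
(pc)² = E² − (m₀c²)² = (218.7)² − (105.7)² = 3.666 × 10⁴ MeV², so pc = 191.5 MeV.
λ = hc/(pc) = 1240 MeV·fm / 191.5 MeV = 6.48 fm.

λ = 6.48 fm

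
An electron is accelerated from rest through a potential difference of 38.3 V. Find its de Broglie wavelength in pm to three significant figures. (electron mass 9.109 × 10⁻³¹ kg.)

KE = eV = 1.602 × 10⁻¹⁹ × 38.30 = 6.136 × 10⁻¹⁸ J.
p = √(2mKE) = √(2 × 9.109 × 10⁻³¹ × 6.136 × 10⁻¹⁸) = 3.343 × 10⁻²⁴ kg·m/s.
λ = h/p = 6.626 × 10⁻³⁴ / 3.343 × 10⁻²⁴ = 1.98 × 10⁻¹⁰ m = 198 pm.

λ = 198 pm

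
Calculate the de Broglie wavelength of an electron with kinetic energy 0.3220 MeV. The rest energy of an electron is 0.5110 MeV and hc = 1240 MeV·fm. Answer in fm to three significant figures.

λ = 1880 fm

Total energy E = KE + m₀c² = 0.3220 + 0.5110 = 0.8330 MeV.
(pc)² = E² − (m₀c²)² = (0.8330)² − (0.5110)² = 0.4328 MeV², so pc = 0.6579 MeV.
λ = hc/(pc) = 1240 MeV·fm / 0.6579 MeV = 1880 fm.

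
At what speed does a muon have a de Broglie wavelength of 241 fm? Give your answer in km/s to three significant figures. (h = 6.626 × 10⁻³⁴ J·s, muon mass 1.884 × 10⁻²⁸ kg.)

v = 1.46 × 10⁴ km/s

p = h/λ = 6.626 × 10⁻³⁴ / 2.410 × 10⁻¹³ = 2.749 × 10⁻²¹ kg·m/s.
v = p/m = 2.749 × 10⁻²¹ / 1.884 × 10⁻²⁸ = 1.46 × 10⁷ m/s = 1.46 × 10⁴ km/s.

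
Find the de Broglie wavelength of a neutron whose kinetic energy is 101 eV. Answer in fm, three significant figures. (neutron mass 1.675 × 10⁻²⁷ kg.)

KE = 101 eV = 1.618 × 10⁻¹⁷ J.
p = √(2mKE) = √(2 × 1.675 × 10⁻²⁷ × 1.618 × 10⁻¹⁷) = 2.328 × 10⁻²² kg·m/s.
λ = h/p = 6.626 × 10⁻³⁴ / 2.328 × 10⁻²² = 2.85 × 10⁻¹² m = 2850 fm.

λ = 2850 fm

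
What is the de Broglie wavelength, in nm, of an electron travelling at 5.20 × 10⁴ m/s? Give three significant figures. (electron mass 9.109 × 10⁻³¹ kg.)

p = mv = 9.109 × 10⁻³¹ × 5.20 × 10⁴ = 4.737 × 10⁻²⁶ kg·m/s.
λ = h/p = 6.626 × 10⁻³⁴ / 4.737 × 10⁻²⁶ = 1.40 × 10⁻⁸ m = 14.0 nm.

λ = 14.0 nm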